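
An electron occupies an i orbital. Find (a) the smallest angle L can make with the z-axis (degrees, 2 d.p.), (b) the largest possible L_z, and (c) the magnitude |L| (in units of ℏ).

θ_min ≈ 22.21°; L_z,max = 6ℏ; |L| = √42 ℏ ≈ 6.481ℏ

For an i orbital, l = 6.
cos θ_min = 6/√42, so θ_min ≈ 22.21°.
L_z,max = lℏ = 6ℏ.
|L| = ℏ√(6·7) = √42 ℏ ≈ 6.481ℏ.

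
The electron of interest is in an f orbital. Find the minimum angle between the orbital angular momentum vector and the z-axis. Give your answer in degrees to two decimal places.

An f state has l = 3.
|L| = √(l(l+1)) ℏ = 2√3 ℏ.
The smallest angle corresponds to the largest L_z, i.e. m_l = l = 3, giving L_z = 3ℏ.
cos θ_min = 3/√12, so θ_min ≈ 30.00°.

θ_min ≈ 30.00°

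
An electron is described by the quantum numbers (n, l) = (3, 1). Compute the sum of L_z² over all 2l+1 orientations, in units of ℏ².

Σ(L_z)² = 2 ℏ²

m_l runs from −1 to 1, i.e. {-1, 0, 1}.
Σ m_l² = l(l+1)(2l+1)/3 = 1·2·3/3 = 2.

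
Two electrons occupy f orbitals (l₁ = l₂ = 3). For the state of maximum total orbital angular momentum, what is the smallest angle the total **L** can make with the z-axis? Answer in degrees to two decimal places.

L runs from |3 − 3| = 0 to 3 + 3 = 6.
L ∈ {0, 1, 2, 3, 4, 5, 6}.
The maximum is L = 6, with |L_tot| = ℏ√(6·7) = √42 ℏ.
The minimum angle with z is arccos(6/√42) ≈ 22.21°.

θ_min ≈ 22.21°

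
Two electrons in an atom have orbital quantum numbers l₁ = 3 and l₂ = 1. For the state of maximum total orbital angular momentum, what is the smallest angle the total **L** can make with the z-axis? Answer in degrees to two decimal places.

L runs from |3 − 1| = 2 to 3 + 1 = 4.
L ∈ {2, 3, 4}.
The maximum is L = 4, with |L_tot| = ℏ√(4·5) = 2√5 ℏ.
The minimum angle with z is arccos(4/√20) ≈ 26.57°.

θ_min ≈ 26.57°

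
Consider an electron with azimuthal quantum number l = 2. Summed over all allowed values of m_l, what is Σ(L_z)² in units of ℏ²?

m_l runs from −2 to 2, i.e. {-2, -1, 0, 1, 2}.
Summing m² from −2 to 2: Σ m_l² = 10.

Σ(L_z)² = 10 ℏ²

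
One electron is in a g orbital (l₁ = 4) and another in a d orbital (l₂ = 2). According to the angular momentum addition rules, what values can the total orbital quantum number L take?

The total orbital quantum number L ranges from |l₁ − l₂| to l₁ + l₂ in integer steps.
Allowed values: L = 2, 3, 4, 5, 6.

L = 2, 3, 4, 5, 6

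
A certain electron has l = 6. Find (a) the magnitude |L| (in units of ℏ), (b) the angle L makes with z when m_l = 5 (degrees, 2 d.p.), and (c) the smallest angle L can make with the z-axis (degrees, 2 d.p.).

|L| = √42 ℏ ≈ 6.481ℏ; θ(m_l=5) ≈ 39.51°; θ_min ≈ 22.21°

|L| = ℏ√(6·7) = √42 ℏ ≈ 6.481ℏ.
For m_l = 5: cos θ = 5/√42, θ ≈ 39.51°.
cos θ_min = 6/√42, so θ_min ≈ 22.21°.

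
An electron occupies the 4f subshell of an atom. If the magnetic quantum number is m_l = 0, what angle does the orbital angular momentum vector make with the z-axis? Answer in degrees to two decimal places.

For 4f, l = 3.
|L| = ℏ√(l(l+1)) = 2√3 ℏ.
L_z = m_l ℏ = 0ℏ.
cos θ = L_z/|L| = 0/√12, so θ ≈ 90.00°.

θ ≈ 90.00°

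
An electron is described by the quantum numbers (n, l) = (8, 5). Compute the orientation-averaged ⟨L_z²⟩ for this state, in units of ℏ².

⟨L_z²⟩ = 10 ℏ²

m_l ∈ {-5, -4, -3, -2, -1, 0, 1, 2, 3, 4, 5}.
⟨L_z²⟩ = ℏ²·l(l+1)/3 = 10ℏ².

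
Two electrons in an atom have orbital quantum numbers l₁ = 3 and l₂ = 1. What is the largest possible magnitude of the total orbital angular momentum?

The total orbital quantum number L ranges from |l₁ − l₂| to l₁ + l₂ in integer steps.
L ∈ {2, 3, 4}.
The largest magnitude corresponds to L = 4: |L_tot| = ℏ√(4·5) = 2√5 ℏ.

|L_tot|_max = 2√5 ℏ ≈ 4.472ℏ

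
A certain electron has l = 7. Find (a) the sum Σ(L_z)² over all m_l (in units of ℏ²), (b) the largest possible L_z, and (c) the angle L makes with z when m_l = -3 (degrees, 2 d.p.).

Σ m_l² = 280, so Σ(L_z)² = 280 ℏ².
L_z,max = lℏ = 7ℏ.
For m_l = -3: cos θ = -3/√56, θ ≈ 113.63°.

Σ(L_z)² = 280 ℏ²; L_z,max = 7ℏ; θ(m_l=-3) ≈ 113.63°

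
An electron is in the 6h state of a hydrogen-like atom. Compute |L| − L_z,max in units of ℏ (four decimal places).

|L| − L_z,max ≈ 0.4772ℏ

6h means n = 6, l = 5.
|L| = √30 ℏ ≈ 5.4772ℏ, while L_z,max = lℏ = 5ℏ.
The difference is (√30 − 5)ℏ ≈ 0.4772ℏ.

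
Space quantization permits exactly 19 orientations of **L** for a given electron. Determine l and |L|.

Since there are 2l+1 = 19 values of m_l, l = 9.
Then |L| = √(l(l+1)) ℏ = 3√10 ℏ.

l = 9, |L| = 3√10 ℏ ≈ 9.487ℏ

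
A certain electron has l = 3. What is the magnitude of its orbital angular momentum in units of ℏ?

|L| = 2√3 ℏ ≈ 3.464ℏ

|L| = ℏ√(l(l+1)) = ℏ√(3·4) = 2√3 ℏ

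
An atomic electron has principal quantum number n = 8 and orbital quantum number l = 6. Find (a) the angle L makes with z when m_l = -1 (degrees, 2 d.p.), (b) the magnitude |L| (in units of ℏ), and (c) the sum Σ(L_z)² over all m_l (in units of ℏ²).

θ(m_l=-1) ≈ 98.88°; |L| = √42 ℏ ≈ 6.481ℏ; Σ(L_z)² = 182 ℏ²

For m_l = -1: cos θ = -1/√42, θ ≈ 98.88°.
|L| = ℏ√(6·7) = √42 ℏ ≈ 6.481ℏ.
Σ m_l² = 182, so Σ(L_z)² = 182 ℏ².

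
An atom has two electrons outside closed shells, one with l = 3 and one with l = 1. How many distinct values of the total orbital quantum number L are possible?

The total orbital quantum number L ranges from |l₁ − l₂| to l₁ + l₂ in integer steps.
So L can be 2, 3, 4.
That is 3 values.

3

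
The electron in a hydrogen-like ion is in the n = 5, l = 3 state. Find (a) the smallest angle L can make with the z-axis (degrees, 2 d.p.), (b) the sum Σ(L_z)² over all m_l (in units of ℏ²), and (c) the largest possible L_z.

θ_min ≈ 30.00°; Σ(L_z)² = 28 ℏ²; L_z,max = 3ℏ

cos θ_min = 3/√12, so θ_min ≈ 30.00°.
Σ m_l² = 28, so Σ(L_z)² = 28 ℏ².
L_z,max = lℏ = 3ℏ.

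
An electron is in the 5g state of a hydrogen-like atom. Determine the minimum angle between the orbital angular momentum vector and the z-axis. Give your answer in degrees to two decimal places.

The 5g subshell has l = 4.
|L| = ℏ√(l(l+1)) = 2√5 ℏ.
The smallest angle corresponds to the largest L_z, i.e. m_l = l = 4, giving L_z = 4ℏ.
cos θ_min = 4/√20, so θ_min ≈ 26.57°.

θ_min ≈ 26.57°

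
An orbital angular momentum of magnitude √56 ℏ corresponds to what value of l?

Since |L|² = l(l+1)ℏ², l(l+1) = 56.
l² + l − 56 = 0 ⇒ l = 7.

l = 7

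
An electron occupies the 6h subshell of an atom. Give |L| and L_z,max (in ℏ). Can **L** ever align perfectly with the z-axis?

No: L_z,max = 5ℏ < |L| = √30 ℏ ≈ 5.477ℏ

For 6h, l = 5.
|L| = √30 ℏ ≈ 5.4772ℏ, while L_z,max = lℏ = 5ℏ.
Since |L| > L_z,max, the vector can never point exactly along z; the closest it comes is θ_min = arccos(5/√30) ≈ 24.1°.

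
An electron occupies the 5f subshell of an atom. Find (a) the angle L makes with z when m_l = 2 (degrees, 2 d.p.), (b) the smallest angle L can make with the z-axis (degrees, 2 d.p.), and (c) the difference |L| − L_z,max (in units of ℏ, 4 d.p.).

The 5f subshell has l = 3.
For m_l = 2: cos θ = 2/√12, θ ≈ 54.74°.
cos θ_min = 3/√12, so θ_min ≈ 30.00°.
|L| − L_z,max = (2√3 − 3)ℏ ≈ 0.4641ℏ.

θ(m_l=2) ≈ 54.74°; θ_min ≈ 30.00°; |L|−L_z,max ≈ 0.4641ℏ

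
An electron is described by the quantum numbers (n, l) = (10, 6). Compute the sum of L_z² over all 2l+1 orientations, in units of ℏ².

Σ(L_z)² = 182 ℏ²

The allowed m_l values are -6, -5, -4, -3, -2, -1, 0, 1, 2, 3, 4, 5, 6.
Σ m_l² = 2·(1 + 4 + 9 + 16 + 25 + 36) = 182.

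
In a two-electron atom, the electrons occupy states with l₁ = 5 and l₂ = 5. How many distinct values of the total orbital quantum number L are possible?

11

By the triangle rule, |l₁ − l₂| ≤ L ≤ l₁ + l₂.
Allowed values: L = 0, 1, 2, 3, 4, 5, 6, 7, 8, 9, 10.
That is 11 values.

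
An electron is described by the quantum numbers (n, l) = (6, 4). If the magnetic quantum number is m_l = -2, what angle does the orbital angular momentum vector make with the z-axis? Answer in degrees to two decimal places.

|L| = ℏ√(l(l+1)) = 2√5 ℏ.
L_z = m_l ℏ = −2ℏ.
cos θ = L_z/|L| = -2/√20, so θ ≈ 116.57°.

θ ≈ 116.57°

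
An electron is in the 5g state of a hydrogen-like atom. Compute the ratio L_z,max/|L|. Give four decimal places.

L_z,max/|L| = 0.8944

The 5g subshell has l = 4.
|L| = 2√5 ℏ ≈ 4.4721ℏ, while L_z,max = lℏ = 4ℏ.
L_z,max/|L| = 4/√20 = 0.8944.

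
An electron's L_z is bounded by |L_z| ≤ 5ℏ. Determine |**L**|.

L_z,max = lℏ, so l = 5.
|L| = ℏ√(l(l+1)) = √30 ℏ.

|L| = √30 ℏ ≈ 5.477ℏ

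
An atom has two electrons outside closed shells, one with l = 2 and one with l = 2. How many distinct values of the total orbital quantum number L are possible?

L runs from |2 − 2| = 0 to 2 + 2 = 4.
So L can be 0, 1, 2, 3, 4.
That is 5 values.

5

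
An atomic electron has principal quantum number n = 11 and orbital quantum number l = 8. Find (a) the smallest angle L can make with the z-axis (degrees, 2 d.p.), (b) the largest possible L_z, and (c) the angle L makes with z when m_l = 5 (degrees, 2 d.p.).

cos θ_min = 8/√72, so θ_min ≈ 19.47°.
L_z,max = lℏ = 8ℏ.
For m_l = 5: cos θ = 5/√72, θ ≈ 53.90°.

θ_min ≈ 19.47°; L_z,max = 8ℏ; θ(m_l=5) ≈ 53.90°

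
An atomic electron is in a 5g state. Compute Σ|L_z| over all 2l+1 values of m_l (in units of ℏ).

The 5g subshell has l = 4.
m_l runs from −4 to 4, i.e. {-4, -3, -2, -1, 0, 1, 2, 3, 4}.
Σ|m_l| = 2·4(4+1)/2 = 20.

Σ|L_z| = 20 ℏ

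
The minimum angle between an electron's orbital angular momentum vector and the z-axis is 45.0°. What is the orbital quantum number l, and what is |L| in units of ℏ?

At minimum angle, m_l = l, so cos θ = l/√(l(l+1)); cos²θ = l/(l+1) = 0.5000.
Solving: l = 1.
Then |L| = ℏ√(1·2) = √2 ℏ.

l = 1, |L| = √2 ℏ ≈ 1.414ℏ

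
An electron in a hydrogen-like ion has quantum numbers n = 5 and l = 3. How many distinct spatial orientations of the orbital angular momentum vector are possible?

7

The number of m_l values is 2l + 1 = 2·3 + 1 = 7.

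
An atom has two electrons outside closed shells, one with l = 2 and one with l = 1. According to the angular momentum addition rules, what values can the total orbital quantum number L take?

Angular momentum addition gives L = |l₁ − l₂|, …, l₁ + l₂.
Allowed values: L = 1, 2, 3.

L = 1, 2, 3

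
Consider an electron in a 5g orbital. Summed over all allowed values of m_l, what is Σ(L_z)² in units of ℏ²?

For 5g, l = 4.
m_l ∈ {-4, -3, -2, -1, 0, 1, 2, 3, 4}.
Summing m² from −4 to 4: Σ m_l² = 60.

Σ(L_z)² = 60 ℏ²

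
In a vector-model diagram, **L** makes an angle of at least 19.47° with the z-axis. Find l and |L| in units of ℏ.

cos²θ_min = l/(l+1) = 0.8889.
Thus l = 0.8889/(1 − 0.8889) ≈ 8.
Then |L| = ℏ√(8·9) = 6√2 ℏ.

l = 8, |L| = 6√2 ℏ ≈ 8.485ℏ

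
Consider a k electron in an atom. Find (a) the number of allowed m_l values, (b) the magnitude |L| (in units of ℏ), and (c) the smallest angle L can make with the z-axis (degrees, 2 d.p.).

15 values; |L| = 2√14 ℏ ≈ 7.483ℏ; θ_min ≈ 20.70°

For a k orbital, l = 7.
There are 2l+1 = 15 values of m_l.
|L| = ℏ√(7·8) = 2√14 ℏ ≈ 7.483ℏ.
cos θ_min = 7/√56, so θ_min ≈ 20.70°.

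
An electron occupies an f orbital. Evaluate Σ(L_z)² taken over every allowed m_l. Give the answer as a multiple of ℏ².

The letter f corresponds to l = 3.
m_l ∈ {-3, -2, -1, 0, 1, 2, 3}.
Σ m_l² = 2·(1 + 4 + 9) = 28.

Σ(L_z)² = 28 ℏ²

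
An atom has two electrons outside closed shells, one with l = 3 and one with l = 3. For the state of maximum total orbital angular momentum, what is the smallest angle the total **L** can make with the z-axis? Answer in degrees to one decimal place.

L runs from |3 − 3| = 0 to 3 + 3 = 6.
Allowed values: L = 0, 1, 2, 3, 4, 5, 6.
The maximum is L = 6, with |L_tot| = ℏ√(6·7) = √42 ℏ.
The minimum angle with z is arccos(6/√42) ≈ 22.2°.

θ_min ≈ 22.2°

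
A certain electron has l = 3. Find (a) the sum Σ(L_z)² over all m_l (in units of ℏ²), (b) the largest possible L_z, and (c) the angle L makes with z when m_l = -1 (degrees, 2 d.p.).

Σ(L_z)² = 28 ℏ²; L_z,max = 3ℏ; θ(m_l=-1) ≈ 106.78°

Σ m_l² = 28, so Σ(L_z)² = 28 ℏ².
L_z,max = lℏ = 3ℏ.
For m_l = -1: cos θ = -1/√12, θ ≈ 106.78°.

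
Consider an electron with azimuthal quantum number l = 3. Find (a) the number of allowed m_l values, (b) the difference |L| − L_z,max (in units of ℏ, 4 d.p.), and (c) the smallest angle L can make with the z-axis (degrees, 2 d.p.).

7 values; |L|−L_z,max ≈ 0.4641ℏ; θ_min ≈ 30.00°

There are 2l+1 = 7 values of m_l.
|L| − L_z,max = (2√3 − 3)ℏ ≈ 0.4641ℏ.
cos θ_min = 3/√12, so θ_min ≈ 30.00°.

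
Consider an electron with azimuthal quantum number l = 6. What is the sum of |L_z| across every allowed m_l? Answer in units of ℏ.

m_l ∈ {-6, -5, -4, -3, -2, -1, 0, 1, 2, 3, 4, 5, 6}.
Σ|m_l| = l(l+1) = 42.

Σ|L_z| = 42 ℏ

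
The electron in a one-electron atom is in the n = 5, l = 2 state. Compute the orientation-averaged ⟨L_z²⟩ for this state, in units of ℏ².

⟨L_z²⟩ = 2 ℏ²

The allowed m_l values are -2, -1, 0, 1, 2.
⟨L_z²⟩ = ℏ²·l(l+1)/3 = 2ℏ².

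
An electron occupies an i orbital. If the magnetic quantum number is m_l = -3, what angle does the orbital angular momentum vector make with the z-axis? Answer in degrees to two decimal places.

θ ≈ 117.58°

An i state has l = 6.
|L|² = l(l+1)ℏ² = 42ℏ², so |L| = √42 ℏ.
L_z = m_l ℏ = −3ℏ.
cos θ = L_z/|L| = -3/√42, so θ ≈ 117.58°.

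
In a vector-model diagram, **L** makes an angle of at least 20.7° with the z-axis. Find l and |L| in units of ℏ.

At minimum angle, m_l = l, so cos θ = l/√(l(l+1)); cos²θ = l/(l+1) = 0.8751.
Thus l = 0.8751/(1 − 0.8751) ≈ 7.
Then |L| = ℏ√(7·8) = 2√14 ℏ.

l = 7, |L| = 2√14 ℏ ≈ 7.483ℏ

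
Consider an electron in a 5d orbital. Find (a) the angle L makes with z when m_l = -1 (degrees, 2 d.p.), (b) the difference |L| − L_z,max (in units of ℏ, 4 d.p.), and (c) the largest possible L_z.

5d means n = 5, l = 2.
For m_l = -1: cos θ = -1/√6, θ ≈ 114.09°.
|L| − L_z,max = (√6 − 2)ℏ ≈ 0.4495ℏ.
L_z,max = lℏ = 2ℏ.

θ(m_l=-1) ≈ 114.09°; |L|−L_z,max ≈ 0.4495ℏ; L_z,max = 2ℏ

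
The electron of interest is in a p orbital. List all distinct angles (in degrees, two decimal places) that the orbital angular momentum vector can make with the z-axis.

A p state has l = 1.
|L|² = l(l+1)ℏ² = 2ℏ², so |L| = √2 ℏ.
cos θ = m_l/√2 for each m_l ∈ {-1, 0, 1}.

θ ∈ {45.00°, 90.00°, 135.00°}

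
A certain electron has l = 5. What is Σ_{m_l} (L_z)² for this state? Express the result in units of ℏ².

Σ(L_z)² = 110 ℏ²

m_l runs from −5 to 5, i.e. {-5, -4, -3, -2, -1, 0, 1, 2, 3, 4, 5}.
Σ m_l² = 2·(1 + 4 + 9 + 16 + 25) = 110.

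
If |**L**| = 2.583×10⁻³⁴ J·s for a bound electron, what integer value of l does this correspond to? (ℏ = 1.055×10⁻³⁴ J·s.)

In units of ℏ, |L| ≈ 2.448.
l(l+1) ≈ 2.448² ≈ 5.99, so l = 2.

l = 2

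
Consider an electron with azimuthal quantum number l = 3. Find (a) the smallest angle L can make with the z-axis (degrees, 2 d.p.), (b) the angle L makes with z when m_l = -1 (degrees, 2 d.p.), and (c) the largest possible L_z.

θ_min ≈ 30.00°; θ(m_l=-1) ≈ 106.78°; L_z,max = 3ℏ

cos θ_min = 3/√12, so θ_min ≈ 30.00°.
For m_l = -1: cos θ = -1/√12, θ ≈ 106.78°.
L_z,max = lℏ = 3ℏ.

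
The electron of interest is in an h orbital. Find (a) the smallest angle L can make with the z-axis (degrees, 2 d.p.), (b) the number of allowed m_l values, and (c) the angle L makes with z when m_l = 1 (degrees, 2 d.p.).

θ_min ≈ 24.09°; 11 values; θ(m_l=1) ≈ 79.48°

The letter h corresponds to l = 5.
cos θ_min = 5/√30, so θ_min ≈ 24.09°.
There are 2l+1 = 11 values of m_l.
For m_l = 1: cos θ = 1/√30, θ ≈ 79.48°.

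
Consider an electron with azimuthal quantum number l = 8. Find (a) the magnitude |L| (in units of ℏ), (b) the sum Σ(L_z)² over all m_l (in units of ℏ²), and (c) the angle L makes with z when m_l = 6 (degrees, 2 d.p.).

|L| = ℏ√(8·9) = 6√2 ℏ ≈ 8.485ℏ.
Σ m_l² = 408, so Σ(L_z)² = 408 ℏ².
For m_l = 6: cos θ = 6/√72, θ ≈ 45.00°.

|L| = 6√2 ℏ ≈ 8.485ℏ; Σ(L_z)² = 408 ℏ²; θ(m_l=6) ≈ 45.00°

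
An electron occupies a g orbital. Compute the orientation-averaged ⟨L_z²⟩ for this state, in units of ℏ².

The letter g corresponds to l = 4.
m_l ∈ {-4, -3, -2, -1, 0, 1, 2, 3, 4}.
⟨L_z²⟩ = ℏ²·(Σ m_l²)/(2l+1) = ℏ²·60/9 = 6.667ℏ².

⟨L_z²⟩ = 6.667 ℏ²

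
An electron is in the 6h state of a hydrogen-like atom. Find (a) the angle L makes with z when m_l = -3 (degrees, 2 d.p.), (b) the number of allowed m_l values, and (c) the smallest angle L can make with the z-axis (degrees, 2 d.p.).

θ(m_l=-3) ≈ 123.21°; 11 values; θ_min ≈ 24.09°

The 6h subshell has l = 5.
For m_l = -3: cos θ = -3/√30, θ ≈ 123.21°.
There are 2l+1 = 11 values of m_l.
cos θ_min = 5/√30, so θ_min ≈ 24.09°.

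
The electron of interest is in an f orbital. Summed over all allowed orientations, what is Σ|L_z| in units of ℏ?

Σ|L_z| = 12 ℏ

F corresponds to l = 3.
m_l runs from −3 to 3, i.e. {-3, -2, -1, 0, 1, 2, 3}.
Σ|m_l| = 2(1+2+…+3) = 12.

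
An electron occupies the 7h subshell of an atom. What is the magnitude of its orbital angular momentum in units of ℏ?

7h means n = 7, l = 5.
|L| = ℏ√(l(l+1)) = ℏ√(5·6) = √30 ℏ

|L| = √30 ℏ ≈ 5.477ℏ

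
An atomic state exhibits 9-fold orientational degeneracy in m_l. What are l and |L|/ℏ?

Since there are 2l+1 = 9 values of m_l, l = 4.
|L| = ℏ√(l(l+1)) = ℏ√(4·5) = 2√5 ℏ.

l = 4, |L| = 2√5 ℏ ≈ 4.472ℏ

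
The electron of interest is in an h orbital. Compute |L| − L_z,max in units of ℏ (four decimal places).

|L| − L_z,max ≈ 0.4772ℏ

For an h orbital, l = 5.
|L| = √30 ℏ ≈ 5.4772ℏ, while L_z,max = lℏ = 5ℏ.
The difference is (√30 − 5)ℏ ≈ 0.4772ℏ.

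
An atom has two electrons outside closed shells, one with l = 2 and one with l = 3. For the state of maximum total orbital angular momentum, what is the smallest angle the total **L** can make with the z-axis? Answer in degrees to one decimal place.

Angular momentum addition gives L = |l₁ − l₂|, …, l₁ + l₂.
L ∈ {1, 2, 3, 4, 5}.
The maximum is L = 5, with |L_tot| = ℏ√(5·6) = √30 ℏ.
The minimum angle with z is arccos(5/√30) ≈ 24.1°.

θ_min ≈ 24.1°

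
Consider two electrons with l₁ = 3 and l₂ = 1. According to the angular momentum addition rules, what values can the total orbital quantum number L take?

L = 2, 3, 4

By the triangle rule, |l₁ − l₂| ≤ L ≤ l₁ + l₂.
L ∈ {2, 3, 4}.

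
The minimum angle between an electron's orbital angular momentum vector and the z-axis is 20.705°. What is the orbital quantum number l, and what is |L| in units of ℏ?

cos²θ_min = l/(l+1) = 0.8750.
Solving: l = 7.
Then |L| = ℏ√(7·8) = 2√14 ℏ.

l = 7, |L| = 2√14 ℏ ≈ 7.483ℏ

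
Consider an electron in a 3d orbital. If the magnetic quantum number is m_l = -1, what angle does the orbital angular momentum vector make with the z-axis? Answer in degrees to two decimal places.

3d means n = 3, l = 2.
|L| = ℏ√(l(l+1)) = √6 ℏ.
L_z = m_l ℏ = −1ℏ.
cos θ = L_z/|L| = -1/√6, so θ ≈ 114.09°.

θ ≈ 114.09°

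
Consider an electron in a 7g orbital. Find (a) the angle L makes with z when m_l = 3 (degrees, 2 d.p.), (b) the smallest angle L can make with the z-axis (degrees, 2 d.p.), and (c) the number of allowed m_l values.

For 7g, l = 4.
For m_l = 3: cos θ = 3/√20, θ ≈ 47.87°.
cos θ_min = 4/√20, so θ_min ≈ 26.57°.
There are 2l+1 = 9 values of m_l.

θ(m_l=3) ≈ 47.87°; θ_min ≈ 26.57°; 9 values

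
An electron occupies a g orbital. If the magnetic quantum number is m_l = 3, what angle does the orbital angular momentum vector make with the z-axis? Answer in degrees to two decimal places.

θ ≈ 47.87°

G corresponds to l = 4.
|L|² = l(l+1)ℏ² = 20ℏ², so |L| = 2√5 ℏ.
L_z = m_l ℏ = 3ℏ.
cos θ = L_z/|L| = 3/√20, so θ ≈ 47.87°.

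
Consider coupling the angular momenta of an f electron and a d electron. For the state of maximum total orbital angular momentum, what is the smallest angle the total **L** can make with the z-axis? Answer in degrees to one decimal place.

L runs from |3 − 2| = 1 to 3 + 2 = 5.
L ∈ {1, 2, 3, 4, 5}.
The maximum is L = 5, with |L_tot| = ℏ√(5·6) = √30 ℏ.
The minimum angle with z is arccos(5/√30) ≈ 24.1°.

θ_min ≈ 24.1°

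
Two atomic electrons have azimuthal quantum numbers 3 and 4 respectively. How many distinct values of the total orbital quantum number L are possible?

7

By the triangle rule, |l₁ − l₂| ≤ L ≤ l₁ + l₂.
So L can be 1, 2, 3, 4, 5, 6, 7.
That is 7 values.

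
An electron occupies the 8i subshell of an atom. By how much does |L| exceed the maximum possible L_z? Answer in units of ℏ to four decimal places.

For 8i, l = 6.
|L| = √42 ℏ ≈ 6.4807ℏ, while L_z,max = lℏ = 6ℏ.
The difference is (√42 − 6)ℏ ≈ 0.4807ℏ.

|L| − L_z,max ≈ 0.4807ℏ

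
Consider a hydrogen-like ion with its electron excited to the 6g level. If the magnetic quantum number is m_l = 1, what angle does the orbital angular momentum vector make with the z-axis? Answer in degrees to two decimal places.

The 6g level has l = 4.
|L| = ℏ√(l(l+1)) = 2√5 ℏ.
L_z = m_l ℏ = 1ℏ.
cos θ = L_z/|L| = 1/√20, so θ ≈ 77.08°.

θ ≈ 77.08°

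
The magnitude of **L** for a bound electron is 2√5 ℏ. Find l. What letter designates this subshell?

l = 4 (g orbital)

|L| = ℏ√(l(l+1)), so l(l+1) = 20.
The positive root is l = 4.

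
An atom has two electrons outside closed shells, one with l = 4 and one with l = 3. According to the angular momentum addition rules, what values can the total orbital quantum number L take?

L = 1, 2, 3, 4, 5, 6, 7

The total orbital quantum number L ranges from |l₁ − l₂| to l₁ + l₂ in integer steps.
Allowed values: L = 1, 2, 3, 4, 5, 6, 7.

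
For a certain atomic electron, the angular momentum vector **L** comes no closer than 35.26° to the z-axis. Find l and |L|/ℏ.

cos²θ_min = l/(l+1) = 0.6667.
l = cos²θ/sin²θ ≈ 2.
Then |L| = ℏ√(2·3) = √6 ℏ.

l = 2, |L| = √6 ℏ ≈ 2.449ℏ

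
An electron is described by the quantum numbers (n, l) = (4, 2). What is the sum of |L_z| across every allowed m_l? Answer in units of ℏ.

m_l ∈ {-2, -1, 0, 1, 2}.
Σ|m_l| = 2·2(2+1)/2 = 6.

Σ|L_z| = 6 ℏ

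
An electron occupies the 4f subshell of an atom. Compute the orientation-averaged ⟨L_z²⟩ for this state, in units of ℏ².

The 4f subshell has l = 3.
m_l runs from −3 to 3, i.e. {-3, -2, -1, 0, 1, 2, 3}.
⟨L_z²⟩ = ℏ²·(Σ m_l²)/(2l+1) = ℏ²·28/7 = 4ℏ².

⟨L_z²⟩ = 4 ℏ²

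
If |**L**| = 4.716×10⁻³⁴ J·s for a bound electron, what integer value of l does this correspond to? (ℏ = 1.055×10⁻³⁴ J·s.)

l = 4

|L|/ℏ = (4.716×10⁻³⁴)/(1.055×10⁻³⁴) ≈ 4.470.
(|L|/ℏ)² = l(l+1) ≈ 19.98 ⇒ l = 4.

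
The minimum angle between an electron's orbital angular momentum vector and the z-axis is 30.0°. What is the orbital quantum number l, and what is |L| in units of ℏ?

l = 3, |L| = 2√3 ℏ ≈ 3.464ℏ

cos θ_min = l/√(l(l+1)) = √(l/(l+1)), so l/(l+1) = cos²(30.0°) = 0.7500.
l = cos²θ/sin²θ ≈ 3.
Then |L| = ℏ√(3·4) = 2√3 ℏ.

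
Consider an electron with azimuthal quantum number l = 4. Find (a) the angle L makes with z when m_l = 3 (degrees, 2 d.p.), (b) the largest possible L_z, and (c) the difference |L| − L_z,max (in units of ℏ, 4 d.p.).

For m_l = 3: cos θ = 3/√20, θ ≈ 47.87°.
L_z,max = lℏ = 4ℏ.
|L| − L_z,max = (2√5 − 4)ℏ ≈ 0.4721ℏ.

θ(m_l=3) ≈ 47.87°; L_z,max = 4ℏ; |L|−L_z,max ≈ 0.4721ℏ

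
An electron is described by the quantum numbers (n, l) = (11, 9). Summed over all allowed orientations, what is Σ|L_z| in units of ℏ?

m_l ∈ {-9, -8, -7, -6, -5, -4, -3, -2, -1, 0, 1, 2, 3, 4, 5, 6, 7, 8, 9}.
Σ|m_l| = 2·9(9+1)/2 = 90.

Σ|L_z| = 90 ℏ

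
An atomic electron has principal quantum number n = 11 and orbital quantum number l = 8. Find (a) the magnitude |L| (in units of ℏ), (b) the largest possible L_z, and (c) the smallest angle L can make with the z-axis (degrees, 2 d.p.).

|L| = ℏ√(8·9) = 6√2 ℏ ≈ 8.485ℏ.
L_z,max = lℏ = 8ℏ.
cos θ_min = 8/√72, so θ_min ≈ 19.47°.

|L| = 6√2 ℏ ≈ 8.485ℏ; L_z,max = 8ℏ; θ_min ≈ 19.47°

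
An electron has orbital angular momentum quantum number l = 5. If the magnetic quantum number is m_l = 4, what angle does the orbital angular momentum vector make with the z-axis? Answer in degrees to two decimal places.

|L| = ℏ√(l(l+1)) = √30 ℏ.
L_z = m_l ℏ = 4ℏ.
cos θ = L_z/|L| = 4/√30, so θ ≈ 43.09°.

θ ≈ 43.09°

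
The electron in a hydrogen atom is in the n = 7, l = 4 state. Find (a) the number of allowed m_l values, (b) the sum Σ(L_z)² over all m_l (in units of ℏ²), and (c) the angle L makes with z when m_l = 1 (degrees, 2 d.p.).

There are 2l+1 = 9 values of m_l.
Σ m_l² = 60, so Σ(L_z)² = 60 ℏ².
For m_l = 1: cos θ = 1/√20, θ ≈ 77.08°.

9 values; Σ(L_z)² = 60 ℏ²; θ(m_l=1) ≈ 77.08°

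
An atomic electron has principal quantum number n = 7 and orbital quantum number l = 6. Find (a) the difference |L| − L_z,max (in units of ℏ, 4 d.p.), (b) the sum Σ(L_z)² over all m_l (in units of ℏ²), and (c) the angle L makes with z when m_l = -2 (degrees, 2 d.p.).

|L|−L_z,max ≈ 0.4807ℏ; Σ(L_z)² = 182 ℏ²; θ(m_l=-2) ≈ 107.98°

|L| − L_z,max = (√42 − 6)ℏ ≈ 0.4807ℏ.
Σ m_l² = 182, so Σ(L_z)² = 182 ℏ².
For m_l = -2: cos θ = -2/√42, θ ≈ 107.98°.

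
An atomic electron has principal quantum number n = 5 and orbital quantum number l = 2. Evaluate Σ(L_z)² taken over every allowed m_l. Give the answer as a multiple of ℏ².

m_l runs from −2 to 2, i.e. {-2, -1, 0, 1, 2}.
Σ m_l² = l(l+1)(2l+1)/3 = 2·3·5/3 = 10.

Σ(L_z)² = 10 ℏ²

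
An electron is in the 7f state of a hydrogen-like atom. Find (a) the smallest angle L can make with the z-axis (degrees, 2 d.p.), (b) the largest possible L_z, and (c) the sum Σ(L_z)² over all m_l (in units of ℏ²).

For 7f, l = 3.
cos θ_min = 3/√12, so θ_min ≈ 30.00°.
L_z,max = lℏ = 3ℏ.
Σ m_l² = 28, so Σ(L_z)² = 28 ℏ².

θ_min ≈ 30.00°; L_z,max = 3ℏ; Σ(L_z)² = 28 ℏ²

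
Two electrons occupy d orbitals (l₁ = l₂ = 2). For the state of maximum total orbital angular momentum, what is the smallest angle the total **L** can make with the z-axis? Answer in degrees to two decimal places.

By the triangle rule, |l₁ − l₂| ≤ L ≤ l₁ + l₂.
So L can be 0, 1, 2, 3, 4.
The maximum is L = 4, with |L_tot| = ℏ√(4·5) = 2√5 ℏ.
The minimum angle with z is arccos(4/√20) ≈ 26.57°.

θ_min ≈ 26.57°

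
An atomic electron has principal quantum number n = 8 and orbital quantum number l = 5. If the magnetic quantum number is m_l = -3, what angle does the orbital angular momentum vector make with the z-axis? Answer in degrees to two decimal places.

|L| = √(l(l+1)) ℏ = √30 ℏ.
L_z = m_l ℏ = −3ℏ.
cos θ = L_z/|L| = -3/√30, so θ ≈ 123.21°.

θ ≈ 123.21°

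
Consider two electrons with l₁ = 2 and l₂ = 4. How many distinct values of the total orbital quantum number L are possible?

5

Angular momentum addition gives L = |l₁ − l₂|, …, l₁ + l₂.
So L can be 2, 3, 4, 5, 6.
That is 5 values.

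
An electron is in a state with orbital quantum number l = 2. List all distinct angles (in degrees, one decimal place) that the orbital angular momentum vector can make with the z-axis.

|L|² = l(l+1)ℏ² = 6ℏ², so |L| = √6 ℏ.
cos θ = m_l/√6 for each m_l ∈ {-2, -1, 0, 1, 2}.

θ ∈ {35.3°, 65.9°, 90.0°, 114.1°, 144.7°}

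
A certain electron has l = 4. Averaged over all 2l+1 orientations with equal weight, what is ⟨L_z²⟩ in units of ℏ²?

The allowed m_l values are -4, -3, -2, -1, 0, 1, 2, 3, 4.
⟨L_z²⟩ = ℏ²·(Σ m_l²)/(2l+1) = ℏ²·60/9 = 6.667ℏ².

⟨L_z²⟩ = 6.667 ℏ²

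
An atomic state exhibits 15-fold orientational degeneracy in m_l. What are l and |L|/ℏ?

l = 7, |L| = 2√14 ℏ ≈ 7.483ℏ

2l + 1 = 15 ⇒ l = 7.
|L| = ℏ√(l(l+1)) = ℏ√(7·8) = 2√14 ℏ.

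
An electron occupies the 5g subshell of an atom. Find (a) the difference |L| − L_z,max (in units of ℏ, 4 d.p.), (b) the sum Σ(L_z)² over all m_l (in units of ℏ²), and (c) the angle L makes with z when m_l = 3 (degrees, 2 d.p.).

|L|−L_z,max ≈ 0.4721ℏ; Σ(L_z)² = 60 ℏ²; θ(m_l=3) ≈ 47.87°

For 5g, l = 4.
|L| − L_z,max = (2√5 − 4)ℏ ≈ 0.4721ℏ.
Σ m_l² = 60, so Σ(L_z)² = 60 ℏ².
For m_l = 3: cos θ = 3/√20, θ ≈ 47.87°.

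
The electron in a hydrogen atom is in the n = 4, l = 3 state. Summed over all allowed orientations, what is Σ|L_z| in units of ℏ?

Σ|L_z| = 12 ℏ

m_l ∈ {-3, -2, -1, 0, 1, 2, 3}.
Σ|m_l| = l(l+1) = 12.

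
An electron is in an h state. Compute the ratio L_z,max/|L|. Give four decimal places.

An h state has l = 5.
|L| = √30 ℏ ≈ 5.4772ℏ, while L_z,max = lℏ = 5ℏ.
L_z,max/|L| = 5/√30 = 0.9129.

L_z,max/|L| = 0.9129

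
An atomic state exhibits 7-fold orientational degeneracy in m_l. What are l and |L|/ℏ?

7 = 2l + 1, so l = (7−1)/2 = 3.
Then |L| = √(l(l+1)) ℏ = 2√3 ℏ.

l = 3, |L| = 2√3 ℏ ≈ 3.464ℏ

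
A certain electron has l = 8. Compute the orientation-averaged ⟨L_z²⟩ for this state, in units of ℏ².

The allowed m_l values are -8, -7, -6, -5, -4, -3, -2, -1, 0, 1, 2, 3, 4, 5, 6, 7, 8.
⟨L_z²⟩ = ℏ²·(Σ m_l²)/(2l+1) = ℏ²·408/17 = 24ℏ².

⟨L_z²⟩ = 24 ℏ²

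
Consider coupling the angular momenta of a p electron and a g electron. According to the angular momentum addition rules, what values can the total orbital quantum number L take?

The total orbital quantum number L ranges from |l₁ − l₂| to l₁ + l₂ in integer steps.
So L can be 3, 4, 5.

L = 3, 4, 5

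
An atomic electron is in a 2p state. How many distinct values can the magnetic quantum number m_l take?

3

The 2p subshell has l = 1.
The number of m_l values is 2l + 1 = 2·1 + 1 = 3.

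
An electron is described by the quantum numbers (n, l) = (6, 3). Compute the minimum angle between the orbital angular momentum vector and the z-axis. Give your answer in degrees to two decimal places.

θ_min ≈ 30.00°

|L|² = l(l+1)ℏ² = 12ℏ², so |L| = 2√3 ℏ.
The smallest angle corresponds to the largest L_z, i.e. m_l = l = 3, giving L_z = 3ℏ.
cos θ_min = 3/√12, so θ_min ≈ 30.00°.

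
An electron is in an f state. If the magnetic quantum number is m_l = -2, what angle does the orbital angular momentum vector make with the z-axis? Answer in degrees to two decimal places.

θ ≈ 125.26°

For an f orbital, l = 3.
|L| = √(l(l+1)) ℏ = 2√3 ℏ.
L_z = m_l ℏ = −2ℏ.
cos θ = L_z/|L| = -2/√12, so θ ≈ 125.26°.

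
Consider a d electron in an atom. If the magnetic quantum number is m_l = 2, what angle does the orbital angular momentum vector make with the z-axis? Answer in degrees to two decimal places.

θ ≈ 35.26°

For a d orbital, l = 2.
|L| = √(l(l+1)) ℏ = √6 ℏ.
L_z = m_l ℏ = 2ℏ.
cos θ = L_z/|L| = 2/√6, so θ ≈ 35.26°.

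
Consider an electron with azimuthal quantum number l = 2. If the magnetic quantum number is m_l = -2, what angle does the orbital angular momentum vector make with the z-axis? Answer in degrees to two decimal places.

|L| = ℏ√(l(l+1)) = √6 ℏ.
L_z = m_l ℏ = −2ℏ.
cos θ = L_z/|L| = -2/√6, so θ ≈ 144.74°.

θ ≈ 144.74°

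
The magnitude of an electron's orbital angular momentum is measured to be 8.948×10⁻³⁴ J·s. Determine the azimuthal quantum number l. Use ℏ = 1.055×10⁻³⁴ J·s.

l = 8

In units of ℏ, |L| ≈ 8.482.
(|L|/ℏ)² = l(l+1) ≈ 71.94 ⇒ l = 8.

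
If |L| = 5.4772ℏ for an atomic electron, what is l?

(|L|/ℏ)² = l(l+1) = 30.
Solving: l = 5.

l = 5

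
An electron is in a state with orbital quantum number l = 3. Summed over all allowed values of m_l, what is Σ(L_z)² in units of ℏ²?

Σ(L_z)² = 28 ℏ²

m_l ∈ {-3, -2, -1, 0, 1, 2, 3}.
Σ m_l² = l(l+1)(2l+1)/3 = 3·4·7/3 = 28.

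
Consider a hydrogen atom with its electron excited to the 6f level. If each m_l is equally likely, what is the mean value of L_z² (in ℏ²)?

⟨L_z²⟩ = 4 ℏ²

The 6f level has l = 3.
m_l runs from −3 to 3, i.e. {-3, -2, -1, 0, 1, 2, 3}.
⟨L_z²⟩ = ℏ²·(Σ m_l²)/(2l+1) = ℏ²·28/7 = 4ℏ².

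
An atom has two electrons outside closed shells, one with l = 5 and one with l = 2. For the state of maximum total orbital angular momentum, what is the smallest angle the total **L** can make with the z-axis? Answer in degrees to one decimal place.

By the triangle rule, |l₁ − l₂| ≤ L ≤ l₁ + l₂.
L ∈ {3, 4, 5, 6, 7}.
The maximum is L = 7, with |L_tot| = ℏ√(7·8) = 2√14 ℏ.
The minimum angle with z is arccos(7/√56) ≈ 20.7°.

θ_min ≈ 20.7°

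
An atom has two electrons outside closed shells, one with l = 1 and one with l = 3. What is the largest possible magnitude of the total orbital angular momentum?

By the triangle rule, |l₁ − l₂| ≤ L ≤ l₁ + l₂.
So L can be 2, 3, 4.
The largest magnitude corresponds to L = 4: |L_tot| = ℏ√(4·5) = 2√5 ℏ.

|L_tot|_max = 2√5 ℏ ≈ 4.472ℏ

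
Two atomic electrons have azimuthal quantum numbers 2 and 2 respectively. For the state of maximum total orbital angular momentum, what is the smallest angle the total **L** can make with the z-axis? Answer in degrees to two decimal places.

θ_min ≈ 26.57°

Angular momentum addition gives L = |l₁ − l₂|, …, l₁ + l₂.
So L can be 0, 1, 2, 3, 4.
The maximum is L = 4, with |L_tot| = ℏ√(4·5) = 2√5 ℏ.
The minimum angle with z is arccos(4/√20) ≈ 26.57°.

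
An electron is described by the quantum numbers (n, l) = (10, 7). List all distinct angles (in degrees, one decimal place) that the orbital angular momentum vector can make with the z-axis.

|L| = √(l(l+1)) ℏ = 2√14 ℏ.
cos θ = m_l/√56 for each m_l ∈ {-7, -6, -5, -4, -3, -2, -1, 0, 1, 2, 3, 4, 5, 6, 7}.

θ ∈ {20.7°, 36.7°, 48.1°, 57.7°, 66.4°, 74.5°, 82.3°, 90.0°, 97.7°, 105.5°, 113.6°, 122.3°, 131.9°, 143.3°, 159.3°}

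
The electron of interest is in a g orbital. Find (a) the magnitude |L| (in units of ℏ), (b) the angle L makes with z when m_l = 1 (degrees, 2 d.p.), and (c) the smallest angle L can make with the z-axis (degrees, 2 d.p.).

For a g orbital, l = 4.
|L| = ℏ√(4·5) = 2√5 ℏ ≈ 4.472ℏ.
For m_l = 1: cos θ = 1/√20, θ ≈ 77.08°.
cos θ_min = 4/√20, so θ_min ≈ 26.57°.

|L| = 2√5 ℏ ≈ 4.472ℏ; θ(m_l=1) ≈ 77.08°; θ_min ≈ 26.57°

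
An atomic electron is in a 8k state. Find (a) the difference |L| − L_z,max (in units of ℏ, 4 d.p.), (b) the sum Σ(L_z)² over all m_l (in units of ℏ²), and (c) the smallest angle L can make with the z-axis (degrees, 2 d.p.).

|L|−L_z,max ≈ 0.4833ℏ; Σ(L_z)² = 280 ℏ²; θ_min ≈ 20.70°

The 8k subshell has l = 7.
|L| − L_z,max = (2√14 − 7)ℏ ≈ 0.4833ℏ.
Σ m_l² = 280, so Σ(L_z)² = 280 ℏ².
cos θ_min = 7/√56, so θ_min ≈ 20.70°.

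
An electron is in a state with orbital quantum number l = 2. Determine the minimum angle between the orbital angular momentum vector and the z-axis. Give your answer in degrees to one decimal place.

θ_min ≈ 35.3°

|L| = √(l(l+1)) ℏ = √6 ℏ.
The smallest angle corresponds to the largest L_z, i.e. m_l = l = 2, giving L_z = 2ℏ.
cos θ_min = 2/√6, so θ_min ≈ 35.3°.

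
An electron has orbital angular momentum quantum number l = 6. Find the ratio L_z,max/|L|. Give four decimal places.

|L| = √42 ℏ ≈ 6.4807ℏ, while L_z,max = lℏ = 6ℏ.
L_z,max/|L| = 6/√42 = 0.9258.

L_z,max/|L| = 0.9258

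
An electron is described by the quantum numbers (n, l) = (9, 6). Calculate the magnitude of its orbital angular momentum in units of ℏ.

|L| = ℏ√(l(l+1)) = ℏ√(6·7) = √42 ℏ

|L| = √42 ℏ ≈ 6.481ℏ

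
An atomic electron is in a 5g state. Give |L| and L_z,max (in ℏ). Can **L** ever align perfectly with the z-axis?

For 5g, l = 4.
|L| = 2√5 ℏ ≈ 4.4721ℏ, while L_z,max = lℏ = 4ℏ.
Since |L| > L_z,max, the vector can never point exactly along z; the closest it comes is θ_min = arccos(4/√20) ≈ 26.6°.

No: L_z,max = 4ℏ < |L| = 2√5 ℏ ≈ 4.472ℏ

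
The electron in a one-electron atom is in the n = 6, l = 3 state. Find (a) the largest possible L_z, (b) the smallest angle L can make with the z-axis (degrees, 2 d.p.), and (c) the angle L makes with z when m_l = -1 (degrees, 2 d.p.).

L_z,max = lℏ = 3ℏ.
cos θ_min = 3/√12, so θ_min ≈ 30.00°.
For m_l = -1: cos θ = -1/√12, θ ≈ 106.78°.

L_z,max = 3ℏ; θ_min ≈ 30.00°; θ(m_l=-1) ≈ 106.78°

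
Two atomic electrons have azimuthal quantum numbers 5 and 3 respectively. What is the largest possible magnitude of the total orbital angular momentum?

|L_tot|_max = 6√2 ℏ ≈ 8.485ℏ

L runs from |5 − 3| = 2 to 5 + 3 = 8.
Allowed values: L = 2, 3, 4, 5, 6, 7, 8.
The largest magnitude corresponds to L = 8: |L_tot| = ℏ√(8·9) = 6√2 ℏ.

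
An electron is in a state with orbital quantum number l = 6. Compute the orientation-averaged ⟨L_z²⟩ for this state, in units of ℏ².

⟨L_z²⟩ = 14 ℏ²

m_l ∈ {-6, -5, -4, -3, -2, -1, 0, 1, 2, 3, 4, 5, 6}.
Average of L_z² over 13 states: 182/13 ℏ² = 14 ℏ².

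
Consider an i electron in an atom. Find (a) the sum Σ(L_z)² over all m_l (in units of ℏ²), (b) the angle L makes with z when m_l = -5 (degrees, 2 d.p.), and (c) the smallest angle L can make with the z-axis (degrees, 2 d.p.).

Σ(L_z)² = 182 ℏ²; θ(m_l=-5) ≈ 140.49°; θ_min ≈ 22.21°

The letter i corresponds to l = 6.
Σ m_l² = 182, so Σ(L_z)² = 182 ℏ².
For m_l = -5: cos θ = -5/√42, θ ≈ 140.49°.
cos θ_min = 6/√42, so θ_min ≈ 22.21°.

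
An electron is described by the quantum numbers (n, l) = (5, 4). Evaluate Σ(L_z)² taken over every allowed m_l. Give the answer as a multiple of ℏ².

Σ(L_z)² = 60 ℏ²

The allowed m_l values are -4, -3, -2, -1, 0, 1, 2, 3, 4.
Summing m² from −4 to 4: Σ m_l² = 60.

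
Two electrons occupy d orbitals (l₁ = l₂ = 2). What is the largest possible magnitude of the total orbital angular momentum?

|L_tot|_max = 2√5 ℏ ≈ 4.472ℏ

Angular momentum addition gives L = |l₁ − l₂|, …, l₁ + l₂.
L ∈ {0, 1, 2, 3, 4}.
The largest magnitude corresponds to L = 4: |L_tot| = ℏ√(4·5) = 2√5 ℏ.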